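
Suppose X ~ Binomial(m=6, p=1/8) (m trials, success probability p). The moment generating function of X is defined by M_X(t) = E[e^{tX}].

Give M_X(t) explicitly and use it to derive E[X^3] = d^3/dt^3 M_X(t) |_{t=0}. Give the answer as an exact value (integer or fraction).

M_X(t) = (e^(t)/8 + 7/8)^6
M^(3)(t) = 27*e^(6*t)/32768 + 2625*e^(5*t)/131072 + 735*e^(4*t)/4096 + 46305*e^(3*t)/65536 + 36015*e^(2*t)/32768 + 50421*e^(t)/131072

E[X^3] = M^(3)(0) = 153/64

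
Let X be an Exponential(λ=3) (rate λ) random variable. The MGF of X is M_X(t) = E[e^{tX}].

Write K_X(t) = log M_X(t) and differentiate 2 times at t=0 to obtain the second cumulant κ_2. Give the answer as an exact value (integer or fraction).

M_X(t) = 3/(3 - t)
K_X(t) = log M_X(t) = -log(3 - t) + log(3)
K′(t) = -1/(t - 3)
K′′(t) = 1/(t^2 - 6*t + 9)

κ_2 = K′′(0) = 1/9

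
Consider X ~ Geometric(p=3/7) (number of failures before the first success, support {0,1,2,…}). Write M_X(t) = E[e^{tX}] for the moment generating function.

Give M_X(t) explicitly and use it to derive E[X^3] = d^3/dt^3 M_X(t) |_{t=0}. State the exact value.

M_X(t) = 3/(7*(1 - 4*e^(t)/7))
M^(3)(t) = (192*e^(3*t) + 1344*e^(2*t) + 588*e^(t))/(256*e^(4*t) - 1792*e^(3*t) + 4704*e^(2*t) - 5488*e^(t) + 2401)

E[X^3] = M^(3)(0) = 236/9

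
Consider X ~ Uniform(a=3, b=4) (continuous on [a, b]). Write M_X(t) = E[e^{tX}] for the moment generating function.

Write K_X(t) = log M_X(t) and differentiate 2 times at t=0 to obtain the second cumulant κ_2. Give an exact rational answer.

M_X(t) = (e^(4*t) - e^(3*t))/t
K_X(t) = log M_X(t) = -log(t) + log(e^(4*t) - e^(3*t))
D^2[K](t) = (-t^2*e^(t) + e^(2*t) - 2*e^(t) + 1)/(t^2*e^(2*t) - 2*t^2*e^(t) + t^2)

κ_2 = D^2[K](0) = 1/12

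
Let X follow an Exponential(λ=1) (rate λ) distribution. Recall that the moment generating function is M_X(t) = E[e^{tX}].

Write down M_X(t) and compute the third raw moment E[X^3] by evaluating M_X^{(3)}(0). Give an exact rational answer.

M_X(t) = 1/(1 - t)
M′(t) = 1/(t^2 - 2*t + 1)
M′′(t) = -2/(t^3 - 3*t^2 + 3*t - 1)
M′′′(t) = 6/(t^4 - 4*t^3 + 6*t^2 - 4*t + 1)

E[X^3] = M′′′(0) = 6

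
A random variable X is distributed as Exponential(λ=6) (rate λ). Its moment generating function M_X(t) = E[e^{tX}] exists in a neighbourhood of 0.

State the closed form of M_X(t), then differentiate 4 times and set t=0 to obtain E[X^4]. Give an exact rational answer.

E[X^4] = M′′′′(0) = 1/54

M_X(t) = 6/(6 - t)
M′(t) = 6/(t^2 - 12*t + 36)
M′′(t) = -12/(t^3 - 18*t^2 + 108*t - 216)
M′′′(t) = 36/(t^4 - 24*t^3 + 216*t^2 - 864*t + 1296)
M′′′′(t) = -144/(t^5 - 30*t^4 + 360*t^3 - 2160*t^2 + 6480*t - 7776)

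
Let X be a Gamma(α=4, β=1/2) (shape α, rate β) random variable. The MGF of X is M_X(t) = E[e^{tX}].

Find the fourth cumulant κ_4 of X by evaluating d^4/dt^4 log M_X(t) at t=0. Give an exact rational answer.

κ_4 = d^4K/dt^4 |_{t=0} = 384

M_X(t) = 1/(16*(1/2 - t)^4)
K_X(t) = log M_X(t) = -4*log(1/2 - t) - 4*log(2)
dK/dt = -8/(2*t - 1)
d^2K/dt^2 = 16/(4*t^2 - 4*t + 1)
d^3K/dt^3 = -64/(8*t^3 - 12*t^2 + 6*t - 1)
d^4K/dt^4 = 384/(16*t^4 - 32*t^3 + 24*t^2 - 8*t + 1)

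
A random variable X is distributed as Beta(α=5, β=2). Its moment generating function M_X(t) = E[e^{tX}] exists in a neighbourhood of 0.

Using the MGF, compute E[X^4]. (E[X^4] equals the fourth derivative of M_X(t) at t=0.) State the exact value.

M_X(t) = ₁F₁(5; 7; t)
M′(t) = 5*₁F₁(6; 8; t)/7
M′′(t) = 15*₁F₁(7; 9; t)/28
M′′′(t) = 5*₁F₁(8; 10; t)/12
M′′′′(t) = ₁F₁(9; 11; t)/3

E[X^4] = M′′′′(0) = 1/3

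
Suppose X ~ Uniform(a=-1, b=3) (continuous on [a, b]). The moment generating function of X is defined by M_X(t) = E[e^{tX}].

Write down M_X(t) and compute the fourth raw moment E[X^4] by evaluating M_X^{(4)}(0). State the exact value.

M_X(t) = (e^(3*t) - e^(-t))/(4*t)
M′(t) = (3*t*e^(4*t) + t - e^(4*t) + 1)*e^(-t)/(4*t^2)
M′′(t) = (9*t^2*e^(4*t) - t^2 - 6*t*e^(4*t) - 2*t + 2*e^(4*t) - 2)*e^(-t)/(4*t^3)
M′′′(t) = (27*t^3*e^(4*t) + t^3 - 27*t^2*e^(4*t) + 3*t^2 + 18*t*e^(4*t) + 6*t - 6*e^(4*t) + 6)*e^(-t)/(4*t^4)
M′′′′(t) = (81*t^4*e^(4*t) - t^4 - 108*t^3*e^(4*t) - 4*t^3 + 108*t^2*e^(4*t) - 12*t^2 - 72*t*e^(4*t) - 24*t + 24*e^(4*t) - 24)*e^(-t)/(4*t^5)

E[X^4] = M′′′′(0) = 61/5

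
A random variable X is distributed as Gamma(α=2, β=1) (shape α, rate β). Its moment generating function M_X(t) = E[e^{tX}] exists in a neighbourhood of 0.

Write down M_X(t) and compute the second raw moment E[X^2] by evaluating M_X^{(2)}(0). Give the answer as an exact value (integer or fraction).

M_X(t) = (1 - t)^(-2)
D^2[M](t) = 6/(t^4 - 4*t^3 + 6*t^2 - 4*t + 1)

E[X^2] = D^2[M](0) = 6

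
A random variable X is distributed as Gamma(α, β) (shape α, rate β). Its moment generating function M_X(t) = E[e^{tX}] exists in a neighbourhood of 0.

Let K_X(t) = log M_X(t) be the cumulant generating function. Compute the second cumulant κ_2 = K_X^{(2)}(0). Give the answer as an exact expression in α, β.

M_X(t) = (β/(β - t))^α
K_X(t) = log M_X(t) = α*(log(β) - log(β - t))
K^(2)(t) = α/(β^2 - 2*β*t + t^2)

κ_2 = K^(2)(0) = α/β^2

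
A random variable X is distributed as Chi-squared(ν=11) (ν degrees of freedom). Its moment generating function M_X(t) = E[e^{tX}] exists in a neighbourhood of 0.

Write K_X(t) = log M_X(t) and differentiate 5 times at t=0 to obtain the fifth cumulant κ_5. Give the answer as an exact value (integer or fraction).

M_X(t) = (1 - 2*t)^(-11/2)
K_X(t) = log M_X(t) = -11*log(1 - 2*t)/2
dK/dt = -11/(2*t - 1)
d^2K/dt^2 = 22/(4*t^2 - 4*t + 1)
d^3K/dt^3 = -88/(8*t^3 - 12*t^2 + 6*t - 1)
d^4K/dt^4 = 528/(16*t^4 - 32*t^3 + 24*t^2 - 8*t + 1)
d^5K/dt^5 = -4224/(32*t^5 - 80*t^4 + 80*t^3 - 40*t^2 + 10*t - 1)

κ_5 = d^5K/dt^5 |_{t=0} = 4224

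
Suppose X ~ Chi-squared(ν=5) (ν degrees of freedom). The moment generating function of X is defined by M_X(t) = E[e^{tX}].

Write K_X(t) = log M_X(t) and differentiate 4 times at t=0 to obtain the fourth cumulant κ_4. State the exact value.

κ_4 = K^(4)(0) = 240

M_X(t) = (1 - 2*t)^(-5/2)
K_X(t) = log M_X(t) = -5*log(1 - 2*t)/2
K^(4)(t) = 240/(16*t^4 - 32*t^3 + 24*t^2 - 8*t + 1)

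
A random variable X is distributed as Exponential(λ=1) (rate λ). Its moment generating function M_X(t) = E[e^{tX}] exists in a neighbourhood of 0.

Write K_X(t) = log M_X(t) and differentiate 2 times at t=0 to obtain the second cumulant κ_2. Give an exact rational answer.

κ_2 = K′′(0) = 1

M_X(t) = 1/(1 - t)
K_X(t) = log M_X(t) = -log(1 - t)
K′(t) = -1/(t - 1)
K′′(t) = 1/(t^2 - 2*t + 1)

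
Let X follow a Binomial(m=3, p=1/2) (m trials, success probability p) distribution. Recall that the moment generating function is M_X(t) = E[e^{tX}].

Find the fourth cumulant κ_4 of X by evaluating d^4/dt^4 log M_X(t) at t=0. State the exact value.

M_X(t) = (e^(t)/2 + 1/2)^3
K_X(t) = log M_X(t) = 3*log(e^(t)/2 + 1/2)
K′(t) = 3*e^(t)/(e^(t) + 1)
K′′(t) = 3*e^(t)/(e^(2*t) + 2*e^(t) + 1)
K′′′(t) = (-3*e^(2*t) + 3*e^(t))/(e^(3*t) + 3*e^(2*t) + 3*e^(t) + 1)
K′′′′(t) = (3*e^(3*t) - 12*e^(2*t) + 3*e^(t))/(e^(4*t) + 4*e^(3*t) + 6*e^(2*t) + 4*e^(t) + 1)

κ_4 = K′′′′(0) = -3/8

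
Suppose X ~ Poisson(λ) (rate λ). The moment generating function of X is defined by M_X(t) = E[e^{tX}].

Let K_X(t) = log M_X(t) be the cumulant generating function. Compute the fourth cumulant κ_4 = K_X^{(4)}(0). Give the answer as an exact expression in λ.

κ_4 = K^(4)(0) = λ

M_X(t) = e^(λ*(e^(t) - 1))
K_X(t) = log M_X(t) = λ*(e^(t) - 1)
K^(4)(t) = λ*e^(t)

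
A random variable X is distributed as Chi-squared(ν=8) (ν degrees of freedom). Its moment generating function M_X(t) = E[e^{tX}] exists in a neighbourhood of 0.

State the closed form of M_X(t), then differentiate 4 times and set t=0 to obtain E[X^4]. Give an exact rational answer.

M_X(t) = (1 - 2*t)^(-4)
M′(t) = -8/(32*t^5 - 80*t^4 + 80*t^3 - 40*t^2 + 10*t - 1)
M′′(t) = 80/(64*t^6 - 192*t^5 + 240*t^4 - 160*t^3 + 60*t^2 - 12*t + 1)
M′′′(t) = -960/(128*t^7 - 448*t^6 + 672*t^5 - 560*t^4 + 280*t^3 - 84*t^2 + 14*t - 1)
M′′′′(t) = 13440/(256*t^8 - 1024*t^7 + 1792*t^6 - 1792*t^5 + 1120*t^4 - 448*t^3 + 112*t^2 - 16*t + 1)

E[X^4] = M′′′′(0) = 13440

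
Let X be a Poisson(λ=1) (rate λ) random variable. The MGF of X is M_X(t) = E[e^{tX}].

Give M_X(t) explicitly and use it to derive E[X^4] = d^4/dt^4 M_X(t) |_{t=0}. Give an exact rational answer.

M_X(t) = e^(e^(t) - 1)
M^(4)(t) = (e^(4*t)*e^(e^(t)) + 6*e^(3*t)*e^(e^(t)) + 7*e^(2*t)*e^(e^(t)) + e^(t)*e^(e^(t)))*e^(-1)

E[X^4] = M^(4)(0) = 15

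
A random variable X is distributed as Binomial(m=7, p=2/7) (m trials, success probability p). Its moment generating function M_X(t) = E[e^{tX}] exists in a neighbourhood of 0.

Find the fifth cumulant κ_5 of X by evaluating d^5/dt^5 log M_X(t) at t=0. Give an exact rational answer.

κ_5 = D^5[K](0) = -2130/2401

M_X(t) = (2*e^(t)/7 + 5/7)^7
K_X(t) = log M_X(t) = 7*log(2*e^(t)/7 + 5/7)
D^5[K](t) = (-560*e^(4*t) + 15400*e^(3*t) - 38500*e^(2*t) + 8750*e^(t))/(32*e^(5*t) + 400*e^(4*t) + 2000*e^(3*t) + 5000*e^(2*t) + 6250*e^(t) + 3125)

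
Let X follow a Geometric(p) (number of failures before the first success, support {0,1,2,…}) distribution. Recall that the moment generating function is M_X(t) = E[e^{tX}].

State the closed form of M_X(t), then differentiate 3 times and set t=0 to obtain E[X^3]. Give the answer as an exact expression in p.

M_X(t) = p/(-(1 - p)*e^(t) + 1)

E[X^3] = M^(3)(0) = -1 + 7/p - 12/p^2 + 6/p^3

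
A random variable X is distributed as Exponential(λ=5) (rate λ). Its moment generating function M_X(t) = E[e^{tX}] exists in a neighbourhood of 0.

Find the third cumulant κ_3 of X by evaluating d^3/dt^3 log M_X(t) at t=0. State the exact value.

M_X(t) = 5/(5 - t)
K_X(t) = log M_X(t) = -log(5 - t) + log(5)
K^(3)(t) = -2/(t^3 - 15*t^2 + 75*t - 125)

κ_3 = K^(3)(0) = 2/125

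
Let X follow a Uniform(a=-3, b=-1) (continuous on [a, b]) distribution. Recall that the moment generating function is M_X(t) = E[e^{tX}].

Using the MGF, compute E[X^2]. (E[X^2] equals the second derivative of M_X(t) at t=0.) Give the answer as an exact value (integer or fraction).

M_X(t) = (e^(-t) - e^(-3*t))/(2*t)
D^2[M](t) = (t^2*e^(2*t) - 9*t^2 + 2*t*e^(2*t) - 6*t + 2*e^(2*t) - 2)*e^(-3*t)/(2*t^3)

E[X^2] = D^2[M](0) = 13/3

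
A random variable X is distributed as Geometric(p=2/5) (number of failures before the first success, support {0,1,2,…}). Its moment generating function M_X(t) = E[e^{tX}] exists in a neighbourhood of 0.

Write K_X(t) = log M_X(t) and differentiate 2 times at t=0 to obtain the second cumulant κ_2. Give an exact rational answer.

M_X(t) = 2/(5*(1 - 3*e^(t)/5))
K_X(t) = log M_X(t) = -log(1 - 3*e^(t)/5) - log(5) + log(2)
K′(t) = -3*e^(t)/(3*e^(t) - 5)
K′′(t) = 15*e^(t)/(9*e^(2*t) - 30*e^(t) + 25)

κ_2 = K′′(0) = 15/4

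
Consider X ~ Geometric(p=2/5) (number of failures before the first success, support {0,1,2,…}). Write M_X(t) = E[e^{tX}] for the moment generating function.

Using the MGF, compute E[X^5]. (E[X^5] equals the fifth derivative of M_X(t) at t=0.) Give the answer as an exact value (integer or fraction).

E[X^5] = D^5[M](0) = 5403/2

M_X(t) = 2/(5*(1 - 3*e^(t)/5))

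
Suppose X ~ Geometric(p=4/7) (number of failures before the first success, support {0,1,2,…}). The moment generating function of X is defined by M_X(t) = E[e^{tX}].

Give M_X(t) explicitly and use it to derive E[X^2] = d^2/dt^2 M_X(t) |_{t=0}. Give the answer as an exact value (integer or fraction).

E[X^2] = M^(2)(0) = 15/8

M_X(t) = 4/(7*(1 - 3*e^(t)/7))
M^(2)(t) = (-36*e^(2*t) - 84*e^(t))/(27*e^(3*t) - 189*e^(2*t) + 441*e^(t) - 343)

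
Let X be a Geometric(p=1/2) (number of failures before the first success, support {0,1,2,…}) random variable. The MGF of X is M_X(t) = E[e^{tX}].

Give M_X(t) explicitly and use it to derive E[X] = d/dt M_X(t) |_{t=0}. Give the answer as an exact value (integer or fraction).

M_X(t) = 1/(2*(1 - e^(t)/2))
dM/dt = e^(t)/(e^(2*t) - 4*e^(t) + 4)

E[X] = dM/dt |_{t=0} = 1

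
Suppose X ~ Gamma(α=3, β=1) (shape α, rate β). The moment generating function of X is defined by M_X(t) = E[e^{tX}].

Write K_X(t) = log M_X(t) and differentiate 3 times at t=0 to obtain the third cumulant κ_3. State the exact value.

M_X(t) = (1 - t)^(-3)
K_X(t) = log M_X(t) = -3*log(1 - t)
dK/dt = -3/(t - 1)
d^2K/dt^2 = 3/(t^2 - 2*t + 1)
d^3K/dt^3 = -6/(t^3 - 3*t^2 + 3*t - 1)

κ_3 = d^3K/dt^3 |_{t=0} = 6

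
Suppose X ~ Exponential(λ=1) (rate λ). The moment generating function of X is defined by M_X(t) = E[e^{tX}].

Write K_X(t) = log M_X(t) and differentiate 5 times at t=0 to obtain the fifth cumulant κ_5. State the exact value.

κ_5 = d^5K/dt^5 |_{t=0} = 24

M_X(t) = 1/(1 - t)
K_X(t) = log M_X(t) = -log(1 - t)
dK/dt = -1/(t - 1)
d^2K/dt^2 = 1/(t^2 - 2*t + 1)
d^3K/dt^3 = -2/(t^3 - 3*t^2 + 3*t - 1)
d^4K/dt^4 = 6/(t^4 - 4*t^3 + 6*t^2 - 4*t + 1)
d^5K/dt^5 = -24/(t^5 - 5*t^4 + 10*t^3 - 10*t^2 + 5*t - 1)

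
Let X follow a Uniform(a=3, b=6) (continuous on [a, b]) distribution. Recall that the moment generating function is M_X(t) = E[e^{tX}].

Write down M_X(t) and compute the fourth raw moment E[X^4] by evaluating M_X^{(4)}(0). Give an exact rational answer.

M_X(t) = (e^(6*t) - e^(3*t))/(3*t)

E[X^4] = D^4[M](0) = 2511/5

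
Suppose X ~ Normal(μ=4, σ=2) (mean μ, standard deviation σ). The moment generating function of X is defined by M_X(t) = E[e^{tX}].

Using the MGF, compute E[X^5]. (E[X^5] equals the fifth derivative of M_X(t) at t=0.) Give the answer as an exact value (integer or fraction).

M_X(t) = e^(2*t^2 + 4*t)
dM/dt = 4*t*e^(4*t)*e^(2*t^2) + 4*e^(4*t)*e^(2*t^2)
d^2M/dt^2 = 16*t^2*e^(4*t)*e^(2*t^2) + 32*t*e^(4*t)*e^(2*t^2) + 20*e^(4*t)*e^(2*t^2)
d^3M/dt^3 = 64*t^3*e^(4*t)*e^(2*t^2) + 192*t^2*e^(4*t)*e^(2*t^2) + 240*t*e^(4*t)*e^(2*t^2) + 112*e^(4*t)*e^(2*t^2)
d^4M/dt^4 = 256*t^4*e^(4*t)*e^(2*t^2) + 1024*t^3*e^(4*t)*e^(2*t^2) + 1920*t^2*e^(4*t)*e^(2*t^2) + 1792*t*e^(4*t)*e^(2*t^2) + 688*e^(4*t)*e^(2*t^2)

E[X^5] = d^5M/dt^5 |_{t=0} = 4544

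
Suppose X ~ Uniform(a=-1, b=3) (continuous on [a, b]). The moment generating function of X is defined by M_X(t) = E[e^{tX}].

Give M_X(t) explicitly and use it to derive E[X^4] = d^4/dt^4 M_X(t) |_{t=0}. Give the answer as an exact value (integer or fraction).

M_X(t) = (e^(3*t) - e^(-t))/(4*t)
M′(t) = (3*t*e^(4*t) + t - e^(4*t) + 1)*e^(-t)/(4*t^2)
M′′(t) = (9*t^2*e^(4*t) - t^2 - 6*t*e^(4*t) - 2*t + 2*e^(4*t) - 2)*e^(-t)/(4*t^3)
M′′′(t) = (27*t^3*e^(4*t) + t^3 - 27*t^2*e^(4*t) + 3*t^2 + 18*t*e^(4*t) + 6*t - 6*e^(4*t) + 6)*e^(-t)/(4*t^4)
M′′′′(t) = (81*t^4*e^(4*t) - t^4 - 108*t^3*e^(4*t) - 4*t^3 + 108*t^2*e^(4*t) - 12*t^2 - 72*t*e^(4*t) - 24*t + 24*e^(4*t) - 24)*e^(-t)/(4*t^5)

E[X^4] = M′′′′(0) = 61/5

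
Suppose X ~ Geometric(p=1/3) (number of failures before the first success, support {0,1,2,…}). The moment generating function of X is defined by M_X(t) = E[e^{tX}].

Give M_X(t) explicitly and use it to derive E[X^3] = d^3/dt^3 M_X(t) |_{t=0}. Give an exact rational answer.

M_X(t) = 1/(3*(1 - 2*e^(t)/3))
M^(3)(t) = (8*e^(3*t) + 48*e^(2*t) + 18*e^(t))/(16*e^(4*t) - 96*e^(3*t) + 216*e^(2*t) - 216*e^(t) + 81)

E[X^3] = M^(3)(0) = 74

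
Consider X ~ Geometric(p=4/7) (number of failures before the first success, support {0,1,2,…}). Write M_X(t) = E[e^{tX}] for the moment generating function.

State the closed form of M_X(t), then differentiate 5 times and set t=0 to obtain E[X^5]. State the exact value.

E[X^5] = M^(5)(0) = 23721/128

M_X(t) = 4/(7*(1 - 3*e^(t)/7))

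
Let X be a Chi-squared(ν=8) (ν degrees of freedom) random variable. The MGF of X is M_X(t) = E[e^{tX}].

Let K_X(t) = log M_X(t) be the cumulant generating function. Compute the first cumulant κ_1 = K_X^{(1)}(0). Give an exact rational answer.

κ_1 = dK/dt |_{t=0} = 8

M_X(t) = (1 - 2*t)^(-4)
K_X(t) = log M_X(t) = -4*log(1 - 2*t)
dK/dt = -8/(2*t - 1)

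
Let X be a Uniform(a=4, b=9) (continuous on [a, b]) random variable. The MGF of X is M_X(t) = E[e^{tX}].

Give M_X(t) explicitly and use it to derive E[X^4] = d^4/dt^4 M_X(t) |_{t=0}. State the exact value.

M_X(t) = (e^(9*t) - e^(4*t))/(5*t)
M′(t) = (9*t*e^(9*t) - 4*t*e^(4*t) - e^(9*t) + e^(4*t))/(5*t^2)
M′′(t) = (81*t^2*e^(9*t) - 16*t^2*e^(4*t) - 18*t*e^(9*t) + 8*t*e^(4*t) + 2*e^(9*t) - 2*e^(4*t))/(5*t^3)
M′′′(t) = (729*t^3*e^(9*t) - 64*t^3*e^(4*t) - 243*t^2*e^(9*t) + 48*t^2*e^(4*t) + 54*t*e^(9*t) - 24*t*e^(4*t) - 6*e^(9*t) + 6*e^(4*t))/(5*t^4)

E[X^4] = M′′′′(0) = 2321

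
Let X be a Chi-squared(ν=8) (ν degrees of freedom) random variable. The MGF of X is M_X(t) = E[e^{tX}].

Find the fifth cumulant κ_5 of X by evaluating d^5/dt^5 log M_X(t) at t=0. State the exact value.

κ_5 = d^5K/dt^5 |_{t=0} = 3072

M_X(t) = (1 - 2*t)^(-4)
K_X(t) = log M_X(t) = -4*log(1 - 2*t)
dK/dt = -8/(2*t - 1)
d^2K/dt^2 = 16/(4*t^2 - 4*t + 1)
d^3K/dt^3 = -64/(8*t^3 - 12*t^2 + 6*t - 1)
d^4K/dt^4 = 384/(16*t^4 - 32*t^3 + 24*t^2 - 8*t + 1)
d^5K/dt^5 = -3072/(32*t^5 - 80*t^4 + 80*t^3 - 40*t^2 + 10*t - 1)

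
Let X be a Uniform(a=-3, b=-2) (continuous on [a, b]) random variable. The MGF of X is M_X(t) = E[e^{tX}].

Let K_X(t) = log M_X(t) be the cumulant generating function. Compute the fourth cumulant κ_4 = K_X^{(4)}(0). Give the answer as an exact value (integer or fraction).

M_X(t) = (e^(-2*t) - e^(-3*t))/t
K_X(t) = log M_X(t) = -log(t) + log(e^(-2*t) - e^(-3*t))

κ_4 = D^4[K](0) = -1/120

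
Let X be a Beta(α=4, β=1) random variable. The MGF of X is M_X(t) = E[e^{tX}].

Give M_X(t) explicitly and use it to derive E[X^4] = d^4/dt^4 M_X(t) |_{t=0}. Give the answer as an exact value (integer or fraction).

M_X(t) = ₁F₁(4; 5; t)
M^(4)(t) = ₁F₁(8; 9; t)/2

E[X^4] = M^(4)(0) = 1/2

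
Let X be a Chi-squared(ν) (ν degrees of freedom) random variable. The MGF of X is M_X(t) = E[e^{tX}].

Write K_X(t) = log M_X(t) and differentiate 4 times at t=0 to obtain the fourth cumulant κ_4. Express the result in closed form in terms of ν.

κ_4 = D^4[K](0) = 48*ν

M_X(t) = (1 - 2*t)^(-ν/2)
K_X(t) = log M_X(t) = -ν*log(1 - 2*t)/2
D^4[K](t) = 48*ν/(16*t^4 - 32*t^3 + 24*t^2 - 8*t + 1)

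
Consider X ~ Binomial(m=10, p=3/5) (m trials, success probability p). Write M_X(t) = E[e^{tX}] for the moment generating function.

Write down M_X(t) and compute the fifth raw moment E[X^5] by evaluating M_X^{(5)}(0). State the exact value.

M_X(t) = (3*e^(t)/5 + 2/5)^10

E[X^5] = M^(5)(0) = 8289564/625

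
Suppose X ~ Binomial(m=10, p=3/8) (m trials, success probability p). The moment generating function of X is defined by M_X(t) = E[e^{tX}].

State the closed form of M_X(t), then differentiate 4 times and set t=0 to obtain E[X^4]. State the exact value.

M_X(t) = (3*e^(t)/8 + 5/8)^10

E[X^4] = d^4M/dt^4 |_{t=0} = 107475/256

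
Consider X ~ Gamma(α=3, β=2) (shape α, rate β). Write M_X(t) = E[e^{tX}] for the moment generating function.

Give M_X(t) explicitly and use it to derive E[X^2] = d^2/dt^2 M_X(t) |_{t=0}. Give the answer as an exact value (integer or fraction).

M_X(t) = 8/(2 - t)^3
M′(t) = 24/(t^4 - 8*t^3 + 24*t^2 - 32*t + 16)
M′′(t) = -96/(t^5 - 10*t^4 + 40*t^3 - 80*t^2 + 80*t - 32)

E[X^2] = M′′(0) = 3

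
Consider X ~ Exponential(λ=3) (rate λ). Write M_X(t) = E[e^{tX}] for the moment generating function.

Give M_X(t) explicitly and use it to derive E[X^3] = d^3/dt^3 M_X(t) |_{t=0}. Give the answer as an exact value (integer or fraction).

E[X^3] = D^3[M](0) = 2/9

M_X(t) = 3/(3 - t)
D^3[M](t) = 18/(t^4 - 12*t^3 + 54*t^2 - 108*t + 81)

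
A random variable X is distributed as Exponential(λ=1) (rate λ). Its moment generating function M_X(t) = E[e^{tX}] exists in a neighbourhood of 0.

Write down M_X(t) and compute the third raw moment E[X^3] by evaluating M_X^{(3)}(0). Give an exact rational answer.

M_X(t) = 1/(1 - t)
D^3[M](t) = 6/(t^4 - 4*t^3 + 6*t^2 - 4*t + 1)

E[X^3] = D^3[M](0) = 6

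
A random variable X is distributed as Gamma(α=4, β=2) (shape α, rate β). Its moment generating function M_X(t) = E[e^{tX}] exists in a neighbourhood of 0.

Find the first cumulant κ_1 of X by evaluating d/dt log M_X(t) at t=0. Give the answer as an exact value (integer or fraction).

κ_1 = K^(1)(0) = 2

M_X(t) = 16/(2 - t)^4
K_X(t) = log M_X(t) = -4*log(2 - t) + 4*log(2)
K^(1)(t) = -4/(t - 2)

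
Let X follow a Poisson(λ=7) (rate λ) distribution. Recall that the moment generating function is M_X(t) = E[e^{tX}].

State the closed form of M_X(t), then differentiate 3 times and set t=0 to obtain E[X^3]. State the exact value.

E[X^3] = D^3[M](0) = 497

M_X(t) = e^(7*e^(t) - 7)
D^3[M](t) = (343*e^(3*t)*e^(7*e^(t)) + 147*e^(2*t)*e^(7*e^(t)) + 7*e^(t)*e^(7*e^(t)))*e^(-7)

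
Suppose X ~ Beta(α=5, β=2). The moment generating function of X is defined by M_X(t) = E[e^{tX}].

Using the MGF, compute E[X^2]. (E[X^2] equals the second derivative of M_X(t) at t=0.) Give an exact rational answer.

E[X^2] = M′′(0) = 15/28

M_X(t) = ₁F₁(5; 7; t)
M′(t) = 5*₁F₁(6; 8; t)/7
M′′(t) = 15*₁F₁(7; 9; t)/28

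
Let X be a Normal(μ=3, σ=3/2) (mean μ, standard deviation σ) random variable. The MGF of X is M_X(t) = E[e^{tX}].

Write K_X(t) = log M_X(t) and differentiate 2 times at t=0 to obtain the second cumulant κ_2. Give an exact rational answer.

M_X(t) = e^(9*t^2/8 + 3*t)
K_X(t) = log M_X(t) = 9*t^2/8 + 3*t
dK/dt = 9*t/4 + 3
d^2K/dt^2 = 9/4

κ_2 = d^2K/dt^2 |_{t=0} = 9/4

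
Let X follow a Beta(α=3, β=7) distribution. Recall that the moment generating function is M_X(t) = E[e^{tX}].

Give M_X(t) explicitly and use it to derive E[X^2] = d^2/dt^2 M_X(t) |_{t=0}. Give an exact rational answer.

E[X^2] = d^2M/dt^2 |_{t=0} = 6/55

M_X(t) = ₁F₁(3; 10; t)
dM/dt = 3*₁F₁(4; 11; t)/10
d^2M/dt^2 = 6*₁F₁(5; 12; t)/55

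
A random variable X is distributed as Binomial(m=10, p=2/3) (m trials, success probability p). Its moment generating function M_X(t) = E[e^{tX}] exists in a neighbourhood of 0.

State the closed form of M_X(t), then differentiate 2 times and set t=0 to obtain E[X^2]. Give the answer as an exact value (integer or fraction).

E[X^2] = D^2[M](0) = 140/3

M_X(t) = (2*e^(t)/3 + 1/3)^10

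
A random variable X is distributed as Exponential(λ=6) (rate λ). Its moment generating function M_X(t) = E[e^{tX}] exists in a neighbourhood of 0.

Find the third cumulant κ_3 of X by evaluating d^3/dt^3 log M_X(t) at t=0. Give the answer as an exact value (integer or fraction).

κ_3 = K′′′(0) = 1/108

M_X(t) = 6/(6 - t)
K_X(t) = log M_X(t) = -log(6 - t) + log(6)
K′(t) = -1/(t - 6)
K′′(t) = 1/(t^2 - 12*t + 36)
K′′′(t) = -2/(t^3 - 18*t^2 + 108*t - 216)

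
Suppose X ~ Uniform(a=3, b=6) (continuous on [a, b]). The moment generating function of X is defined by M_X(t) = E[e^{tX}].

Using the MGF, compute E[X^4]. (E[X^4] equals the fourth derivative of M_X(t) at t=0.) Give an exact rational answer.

M_X(t) = (e^(6*t) - e^(3*t))/(3*t)

E[X^4] = M^(4)(0) = 2511/5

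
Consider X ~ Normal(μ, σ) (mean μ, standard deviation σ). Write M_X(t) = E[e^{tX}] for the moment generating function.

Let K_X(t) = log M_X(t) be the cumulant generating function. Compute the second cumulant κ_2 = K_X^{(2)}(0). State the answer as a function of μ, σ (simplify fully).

M_X(t) = e^(μ*t + σ^2*t^2/2)
K_X(t) = log M_X(t) = μ*t + σ^2*t^2/2
D^2[K](t) = σ^2

κ_2 = D^2[K](0) = σ^2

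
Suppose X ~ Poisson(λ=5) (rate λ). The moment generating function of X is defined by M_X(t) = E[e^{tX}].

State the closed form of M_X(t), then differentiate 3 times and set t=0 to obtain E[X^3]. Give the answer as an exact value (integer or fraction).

M_X(t) = e^(5*e^(t) - 5)
M^(3)(t) = (125*e^(3*t)*e^(5*e^(t)) + 75*e^(2*t)*e^(5*e^(t)) + 5*e^(t)*e^(5*e^(t)))*e^(-5)

E[X^3] = M^(3)(0) = 205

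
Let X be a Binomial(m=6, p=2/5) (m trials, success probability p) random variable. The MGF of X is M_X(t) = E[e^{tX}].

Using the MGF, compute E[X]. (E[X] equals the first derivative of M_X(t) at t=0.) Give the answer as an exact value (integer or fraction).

M_X(t) = (2*e^(t)/5 + 3/5)^6
M^(1)(t) = 384*e^(6*t)/15625 + 576*e^(5*t)/3125 + 1728*e^(4*t)/3125 + 2592*e^(3*t)/3125 + 1944*e^(2*t)/3125 + 2916*e^(t)/15625

E[X] = M^(1)(0) = 12/5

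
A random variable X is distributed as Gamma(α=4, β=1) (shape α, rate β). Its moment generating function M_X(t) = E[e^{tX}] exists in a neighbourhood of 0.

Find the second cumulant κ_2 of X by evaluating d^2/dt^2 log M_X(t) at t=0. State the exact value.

κ_2 = K′′(0) = 4

M_X(t) = (1 - t)^(-4)
K_X(t) = log M_X(t) = -4*log(1 - t)
K′(t) = -4/(t - 1)
K′′(t) = 4/(t^2 - 2*t + 1)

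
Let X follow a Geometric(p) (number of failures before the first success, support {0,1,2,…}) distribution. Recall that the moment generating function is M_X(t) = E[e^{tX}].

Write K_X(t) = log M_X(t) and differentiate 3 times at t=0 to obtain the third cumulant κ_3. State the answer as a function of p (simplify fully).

M_X(t) = p/(-(1 - p)*e^(t) + 1)
K_X(t) = log M_X(t) = log(p) - log(-(1 - p)*e^(t) + 1)
dK/dt = (-p*e^(t) + e^(t))/(p*e^(t) - e^(t) + 1)
d^2K/dt^2 = (-p*e^(t) + e^(t))/(p^2*e^(2*t) - 2*p*e^(2*t) + 2*p*e^(t) + e^(2*t) - 2*e^(t) + 1)

κ_3 = d^3K/dt^3 |_{t=0} = (p^2 - 3*p + 2)/p^3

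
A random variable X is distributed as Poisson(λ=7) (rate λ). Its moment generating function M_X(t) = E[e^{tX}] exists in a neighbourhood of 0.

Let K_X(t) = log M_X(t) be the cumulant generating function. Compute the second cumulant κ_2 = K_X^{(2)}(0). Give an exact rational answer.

κ_2 = K^(2)(0) = 7

M_X(t) = e^(7*e^(t) - 7)
K_X(t) = log M_X(t) = 7*e^(t) - 7
K^(2)(t) = 7*e^(t)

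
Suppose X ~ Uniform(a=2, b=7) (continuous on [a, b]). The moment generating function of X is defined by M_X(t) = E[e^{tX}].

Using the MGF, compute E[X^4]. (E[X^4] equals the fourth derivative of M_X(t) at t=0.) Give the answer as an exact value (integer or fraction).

M_X(t) = (e^(7*t) - e^(2*t))/(5*t)
M′(t) = (7*t*e^(7*t) - 2*t*e^(2*t) - e^(7*t) + e^(2*t))/(5*t^2)
M′′(t) = (49*t^2*e^(7*t) - 4*t^2*e^(2*t) - 14*t*e^(7*t) + 4*t*e^(2*t) + 2*e^(7*t) - 2*e^(2*t))/(5*t^3)
M′′′(t) = (343*t^3*e^(7*t) - 8*t^3*e^(2*t) - 147*t^2*e^(7*t) + 12*t^2*e^(2*t) + 42*t*e^(7*t) - 12*t*e^(2*t) - 6*e^(7*t) + 6*e^(2*t))/(5*t^4)

E[X^4] = M′′′′(0) = 671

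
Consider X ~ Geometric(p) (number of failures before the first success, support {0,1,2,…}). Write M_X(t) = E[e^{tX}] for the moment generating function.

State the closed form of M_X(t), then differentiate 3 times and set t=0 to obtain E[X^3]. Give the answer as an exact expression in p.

E[X^3] = M^(3)(0) = -1 + 7/p - 12/p^2 + 6/p^3

M_X(t) = p/(-(1 - p)*e^(t) + 1)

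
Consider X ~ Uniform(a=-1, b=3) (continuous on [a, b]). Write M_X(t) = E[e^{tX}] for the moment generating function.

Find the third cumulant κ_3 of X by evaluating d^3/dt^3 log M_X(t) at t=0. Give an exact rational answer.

M_X(t) = (e^(3*t) - e^(-t))/(4*t)
K_X(t) = log M_X(t) = -log(t) + log(e^(3*t) - e^(-t)) - 2*log(2)
K′(t) = (3*t*e^(4*t) + t - e^(4*t) + 1)/(t*e^(4*t) - t)
K′′(t) = (-16*t^2*e^(4*t) + e^(8*t) - 2*e^(4*t) + 1)/(t^2*e^(8*t) - 2*t^2*e^(4*t) + t^2)
K′′′(t) = (64*t^3*e^(8*t) + 64*t^3*e^(4*t) - 2*e^(12*t) + 6*e^(8*t) - 6*e^(4*t) + 2)/(t^3*e^(12*t) - 3*t^3*e^(8*t) + 3*t^3*e^(4*t) - t^3)

κ_3 = K′′′(0) = 0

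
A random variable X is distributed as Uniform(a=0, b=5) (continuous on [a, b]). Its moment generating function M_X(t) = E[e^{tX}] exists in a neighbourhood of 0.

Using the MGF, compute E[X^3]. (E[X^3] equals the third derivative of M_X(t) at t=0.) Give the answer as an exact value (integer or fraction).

E[X^3] = d^3M/dt^3 |_{t=0} = 125/4

M_X(t) = (e^(5*t) - 1)/(5*t)
dM/dt = (5*t*e^(5*t) - e^(5*t) + 1)/(5*t^2)
d^2M/dt^2 = (25*t^2*e^(5*t) - 10*t*e^(5*t) + 2*e^(5*t) - 2)/(5*t^3)
d^3M/dt^3 = (125*t^3*e^(5*t) - 75*t^2*e^(5*t) + 30*t*e^(5*t) - 6*e^(5*t) + 6)/(5*t^4)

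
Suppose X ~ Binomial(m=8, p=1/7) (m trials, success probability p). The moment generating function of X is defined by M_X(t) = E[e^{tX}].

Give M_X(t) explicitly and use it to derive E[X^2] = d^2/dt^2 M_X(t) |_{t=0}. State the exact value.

E[X^2] = M^(2)(0) = 16/7

M_X(t) = (e^(t)/7 + 6/7)^8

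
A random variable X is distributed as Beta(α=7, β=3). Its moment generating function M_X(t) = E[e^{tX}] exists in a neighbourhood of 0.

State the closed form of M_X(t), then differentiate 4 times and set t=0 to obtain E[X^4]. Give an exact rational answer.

E[X^4] = M^(4)(0) = 42/143

M_X(t) = ₁F₁(7; 10; t)
M^(4)(t) = 42*₁F₁(11; 14; t)/143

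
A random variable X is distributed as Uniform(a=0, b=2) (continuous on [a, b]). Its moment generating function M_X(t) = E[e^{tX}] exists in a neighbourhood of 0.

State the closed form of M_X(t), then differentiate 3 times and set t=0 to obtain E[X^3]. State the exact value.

E[X^3] = D^3[M](0) = 2

M_X(t) = (e^(2*t) - 1)/(2*t)
D^3[M](t) = (4*t^3*e^(2*t) - 6*t^2*e^(2*t) + 6*t*e^(2*t) - 3*e^(2*t) + 3)/t^4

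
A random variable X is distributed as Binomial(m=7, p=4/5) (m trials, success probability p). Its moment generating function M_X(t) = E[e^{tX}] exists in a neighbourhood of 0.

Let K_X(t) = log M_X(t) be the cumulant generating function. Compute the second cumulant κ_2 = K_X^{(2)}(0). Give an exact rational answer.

M_X(t) = (4*e^(t)/5 + 1/5)^7
K_X(t) = log M_X(t) = 7*log(4*e^(t)/5 + 1/5)
dK/dt = 28*e^(t)/(4*e^(t) + 1)
d^2K/dt^2 = 28*e^(t)/(16*e^(2*t) + 8*e^(t) + 1)

κ_2 = d^2K/dt^2 |_{t=0} = 28/25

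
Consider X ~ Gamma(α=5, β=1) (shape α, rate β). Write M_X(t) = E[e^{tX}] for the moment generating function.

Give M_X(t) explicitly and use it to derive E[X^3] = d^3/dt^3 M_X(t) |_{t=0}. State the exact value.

E[X^3] = D^3[M](0) = 210

M_X(t) = (1 - t)^(-5)
D^3[M](t) = 210/(t^8 - 8*t^7 + 28*t^6 - 56*t^5 + 70*t^4 - 56*t^3 + 28*t^2 - 8*t + 1)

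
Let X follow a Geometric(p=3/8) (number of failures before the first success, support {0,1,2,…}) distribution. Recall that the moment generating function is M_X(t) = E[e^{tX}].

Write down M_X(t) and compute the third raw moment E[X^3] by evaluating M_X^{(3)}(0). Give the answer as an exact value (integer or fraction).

M_X(t) = 3/(8*(1 - 5*e^(t)/8))
M′(t) = 15*e^(t)/(25*e^(2*t) - 80*e^(t) + 64)
M′′(t) = (-75*e^(2*t) - 120*e^(t))/(125*e^(3*t) - 600*e^(2*t) + 960*e^(t) - 512)
M′′′(t) = (375*e^(3*t) + 2400*e^(2*t) + 960*e^(t))/(625*e^(4*t) - 4000*e^(3*t) + 9600*e^(2*t) - 10240*e^(t) + 4096)

E[X^3] = M′′′(0) = 415/9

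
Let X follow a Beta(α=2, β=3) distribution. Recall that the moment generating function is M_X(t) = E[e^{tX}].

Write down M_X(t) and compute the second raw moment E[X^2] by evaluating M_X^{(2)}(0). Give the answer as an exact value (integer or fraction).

M_X(t) = ₁F₁(2; 5; t)
M^(2)(t) = ₁F₁(4; 7; t)/5

E[X^2] = M^(2)(0) = 1/5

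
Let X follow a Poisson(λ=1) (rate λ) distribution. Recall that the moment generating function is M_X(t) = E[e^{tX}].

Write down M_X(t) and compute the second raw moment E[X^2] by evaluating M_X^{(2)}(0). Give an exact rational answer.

E[X^2] = M^(2)(0) = 2

M_X(t) = e^(e^(t) - 1)
M^(2)(t) = (e^(2*t)*e^(e^(t)) + e^(t)*e^(e^(t)))*e^(-1)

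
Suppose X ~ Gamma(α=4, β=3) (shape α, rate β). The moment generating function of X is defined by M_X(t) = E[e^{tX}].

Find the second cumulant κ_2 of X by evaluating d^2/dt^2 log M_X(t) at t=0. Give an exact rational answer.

M_X(t) = 81/(3 - t)^4
K_X(t) = log M_X(t) = -4*log(3 - t) + 4*log(3)
K′(t) = -4/(t - 3)
K′′(t) = 4/(t^2 - 6*t + 9)

κ_2 = K′′(0) = 4/9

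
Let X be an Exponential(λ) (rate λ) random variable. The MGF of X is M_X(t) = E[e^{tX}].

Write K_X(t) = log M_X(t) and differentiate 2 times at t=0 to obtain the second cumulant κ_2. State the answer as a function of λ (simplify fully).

M_X(t) = λ/(λ - t)
K_X(t) = log M_X(t) = log(λ) - log(λ - t)
K′(t) = -1/(-λ + t)
K′′(t) = 1/(λ^2 - 2*λ*t + t^2)

κ_2 = K′′(0) = λ^(-2)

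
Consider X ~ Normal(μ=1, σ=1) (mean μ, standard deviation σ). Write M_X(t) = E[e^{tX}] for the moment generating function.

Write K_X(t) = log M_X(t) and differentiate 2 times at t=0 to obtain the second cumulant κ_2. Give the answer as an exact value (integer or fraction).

M_X(t) = e^(t^2/2 + t)
K_X(t) = log M_X(t) = t^2/2 + t
dK/dt = t + 1
d^2K/dt^2 = 1

κ_2 = d^2K/dt^2 |_{t=0} = 1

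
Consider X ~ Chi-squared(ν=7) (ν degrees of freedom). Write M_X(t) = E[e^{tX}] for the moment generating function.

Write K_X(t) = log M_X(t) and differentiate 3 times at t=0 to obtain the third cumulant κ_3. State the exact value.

κ_3 = K^(3)(0) = 56

M_X(t) = (1 - 2*t)^(-7/2)
K_X(t) = log M_X(t) = -7*log(1 - 2*t)/2
K^(3)(t) = -56/(8*t^3 - 12*t^2 + 6*t - 1)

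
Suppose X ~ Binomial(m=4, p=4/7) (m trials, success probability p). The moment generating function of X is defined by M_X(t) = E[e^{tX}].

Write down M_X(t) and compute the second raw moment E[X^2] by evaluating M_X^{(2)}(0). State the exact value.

M_X(t) = (4*e^(t)/7 + 3/7)^4
M′(t) = 1024*e^(4*t)/2401 + 2304*e^(3*t)/2401 + 1728*e^(2*t)/2401 + 432*e^(t)/2401
M′′(t) = 4096*e^(4*t)/2401 + 6912*e^(3*t)/2401 + 3456*e^(2*t)/2401 + 432*e^(t)/2401

E[X^2] = M′′(0) = 304/49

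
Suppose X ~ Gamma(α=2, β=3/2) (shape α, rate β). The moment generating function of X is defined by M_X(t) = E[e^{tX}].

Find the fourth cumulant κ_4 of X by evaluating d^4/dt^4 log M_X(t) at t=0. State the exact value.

M_X(t) = 9/(4*(3/2 - t)^2)
K_X(t) = log M_X(t) = -2*log(3/2 - t) - 2*log(2) + 2*log(3)
dK/dt = -4/(2*t - 3)
d^2K/dt^2 = 8/(4*t^2 - 12*t + 9)
d^3K/dt^3 = -32/(8*t^3 - 36*t^2 + 54*t - 27)
d^4K/dt^4 = 192/(16*t^4 - 96*t^3 + 216*t^2 - 216*t + 81)

κ_4 = d^4K/dt^4 |_{t=0} = 64/27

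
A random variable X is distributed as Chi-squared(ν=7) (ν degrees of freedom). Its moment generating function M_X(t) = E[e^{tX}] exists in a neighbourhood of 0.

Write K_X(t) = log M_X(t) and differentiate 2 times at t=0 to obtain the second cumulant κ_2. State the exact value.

M_X(t) = (1 - 2*t)^(-7/2)
K_X(t) = log M_X(t) = -7*log(1 - 2*t)/2
dK/dt = -7/(2*t - 1)
d^2K/dt^2 = 14/(4*t^2 - 4*t + 1)

κ_2 = d^2K/dt^2 |_{t=0} = 14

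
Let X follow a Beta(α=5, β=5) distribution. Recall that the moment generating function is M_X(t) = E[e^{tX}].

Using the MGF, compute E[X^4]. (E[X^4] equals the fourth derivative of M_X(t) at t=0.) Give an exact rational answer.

E[X^4] = D^4[M](0) = 14/143

M_X(t) = ₁F₁(5; 10; t)
D^4[M](t) = 14*₁F₁(9; 14; t)/143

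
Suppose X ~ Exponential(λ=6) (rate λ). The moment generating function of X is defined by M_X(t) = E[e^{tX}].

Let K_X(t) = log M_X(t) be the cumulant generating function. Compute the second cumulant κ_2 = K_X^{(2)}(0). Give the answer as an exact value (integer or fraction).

M_X(t) = 6/(6 - t)
K_X(t) = log M_X(t) = -log(6 - t) + log(6)
dK/dt = -1/(t - 6)
d^2K/dt^2 = 1/(t^2 - 12*t + 36)

κ_2 = d^2K/dt^2 |_{t=0} = 1/36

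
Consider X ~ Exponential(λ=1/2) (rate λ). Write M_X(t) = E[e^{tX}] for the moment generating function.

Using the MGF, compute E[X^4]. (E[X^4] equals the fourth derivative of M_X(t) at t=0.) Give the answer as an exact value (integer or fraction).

M_X(t) = 1/(2*(1/2 - t))
dM/dt = 2/(4*t^2 - 4*t + 1)
d^2M/dt^2 = -8/(8*t^3 - 12*t^2 + 6*t - 1)
d^3M/dt^3 = 48/(16*t^4 - 32*t^3 + 24*t^2 - 8*t + 1)
d^4M/dt^4 = -384/(32*t^5 - 80*t^4 + 80*t^3 - 40*t^2 + 10*t - 1)

E[X^4] = d^4M/dt^4 |_{t=0} = 384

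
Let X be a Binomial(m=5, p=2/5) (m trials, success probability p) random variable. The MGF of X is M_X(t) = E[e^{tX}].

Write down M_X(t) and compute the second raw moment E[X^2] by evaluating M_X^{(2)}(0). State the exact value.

M_X(t) = (2*e^(t)/5 + 3/5)^5
M^(2)(t) = 32*e^(5*t)/125 + 768*e^(4*t)/625 + 1296*e^(3*t)/625 + 864*e^(2*t)/625 + 162*e^(t)/625

E[X^2] = M^(2)(0) = 26/5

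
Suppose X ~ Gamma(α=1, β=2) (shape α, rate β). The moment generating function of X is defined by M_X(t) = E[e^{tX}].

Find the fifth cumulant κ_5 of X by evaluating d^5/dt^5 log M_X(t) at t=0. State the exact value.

κ_5 = K′′′′′(0) = 3/4

M_X(t) = 2/(2 - t)
K_X(t) = log M_X(t) = -log(2 - t) + log(2)
K′(t) = -1/(t - 2)
K′′(t) = 1/(t^2 - 4*t + 4)
K′′′(t) = -2/(t^3 - 6*t^2 + 12*t - 8)
K′′′′(t) = 6/(t^4 - 8*t^3 + 24*t^2 - 32*t + 16)
K′′′′′(t) = -24/(t^5 - 10*t^4 + 40*t^3 - 80*t^2 + 80*t - 32)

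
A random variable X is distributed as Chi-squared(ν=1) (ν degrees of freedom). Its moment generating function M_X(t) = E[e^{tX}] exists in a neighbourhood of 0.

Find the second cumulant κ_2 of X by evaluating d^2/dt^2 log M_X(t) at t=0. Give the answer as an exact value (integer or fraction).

κ_2 = d^2K/dt^2 |_{t=0} = 2

M_X(t) = 1/√(1 - 2*t)
K_X(t) = log M_X(t) = -log(1 - 2*t)/2
dK/dt = -1/(2*t - 1)
d^2K/dt^2 = 2/(4*t^2 - 4*t + 1)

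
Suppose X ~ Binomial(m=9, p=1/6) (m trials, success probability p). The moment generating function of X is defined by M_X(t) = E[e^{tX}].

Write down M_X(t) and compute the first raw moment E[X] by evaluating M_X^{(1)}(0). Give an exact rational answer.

E[X] = M′(0) = 3/2

M_X(t) = (e^(t)/6 + 5/6)^9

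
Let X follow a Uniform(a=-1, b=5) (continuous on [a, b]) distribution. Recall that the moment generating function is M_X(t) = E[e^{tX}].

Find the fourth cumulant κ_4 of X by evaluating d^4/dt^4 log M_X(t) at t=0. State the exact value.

κ_4 = K^(4)(0) = -54/5

M_X(t) = (e^(5*t) - e^(-t))/(6*t)
K_X(t) = log M_X(t) = -log(t) + log(e^(5*t) - e^(-t)) - log(6)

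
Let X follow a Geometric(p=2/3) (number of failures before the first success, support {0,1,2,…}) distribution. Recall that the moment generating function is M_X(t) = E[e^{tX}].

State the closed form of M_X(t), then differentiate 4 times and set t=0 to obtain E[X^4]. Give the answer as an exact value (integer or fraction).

E[X^4] = M′′′′(0) = 10

M_X(t) = 2/(3*(1 - e^(t)/3))
M′(t) = 2*e^(t)/(e^(2*t) - 6*e^(t) + 9)
M′′(t) = (-2*e^(2*t) - 6*e^(t))/(e^(3*t) - 9*e^(2*t) + 27*e^(t) - 27)
M′′′(t) = (2*e^(3*t) + 24*e^(2*t) + 18*e^(t))/(e^(4*t) - 12*e^(3*t) + 54*e^(2*t) - 108*e^(t) + 81)
M′′′′(t) = (-2*e^(4*t) - 66*e^(3*t) - 198*e^(2*t) - 54*e^(t))/(e^(5*t) - 15*e^(4*t) + 90*e^(3*t) - 270*e^(2*t) + 405*e^(t) - 243)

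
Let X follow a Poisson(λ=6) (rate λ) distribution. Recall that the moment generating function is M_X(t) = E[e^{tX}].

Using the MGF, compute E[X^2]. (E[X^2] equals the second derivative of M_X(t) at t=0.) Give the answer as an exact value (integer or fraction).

E[X^2] = d^2M/dt^2 |_{t=0} = 42

M_X(t) = e^(6*e^(t) - 6)
dM/dt = 6*e^(-6)*e^(t)*e^(6*e^(t))
d^2M/dt^2 = (36*e^(2*t)*e^(6*e^(t)) + 6*e^(t)*e^(6*e^(t)))*e^(-6)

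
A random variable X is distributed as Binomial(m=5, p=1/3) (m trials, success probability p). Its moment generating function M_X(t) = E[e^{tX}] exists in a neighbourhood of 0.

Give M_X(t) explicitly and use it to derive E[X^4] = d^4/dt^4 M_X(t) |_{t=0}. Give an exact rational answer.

M_X(t) = (e^(t)/3 + 2/3)^5
D^4[M](t) = 625*e^(5*t)/243 + 2560*e^(4*t)/243 + 40*e^(3*t)/3 + 1280*e^(2*t)/243 + 80*e^(t)/243

E[X^4] = D^4[M](0) = 865/27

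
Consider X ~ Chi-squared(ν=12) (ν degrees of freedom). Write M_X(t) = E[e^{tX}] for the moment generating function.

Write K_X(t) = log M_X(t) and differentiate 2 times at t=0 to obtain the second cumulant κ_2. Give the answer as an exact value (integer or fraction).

κ_2 = d^2K/dt^2 |_{t=0} = 24

M_X(t) = (1 - 2*t)^(-6)
K_X(t) = log M_X(t) = -6*log(1 - 2*t)
dK/dt = -12/(2*t - 1)
d^2K/dt^2 = 24/(4*t^2 - 4*t + 1)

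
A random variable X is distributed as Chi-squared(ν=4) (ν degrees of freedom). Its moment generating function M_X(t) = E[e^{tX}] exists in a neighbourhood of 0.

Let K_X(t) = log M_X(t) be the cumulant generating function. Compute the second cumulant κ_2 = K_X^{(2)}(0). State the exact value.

κ_2 = K′′(0) = 8

M_X(t) = (1 - 2*t)^(-2)
K_X(t) = log M_X(t) = -2*log(1 - 2*t)
K′(t) = -4/(2*t - 1)
K′′(t) = 8/(4*t^2 - 4*t + 1)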